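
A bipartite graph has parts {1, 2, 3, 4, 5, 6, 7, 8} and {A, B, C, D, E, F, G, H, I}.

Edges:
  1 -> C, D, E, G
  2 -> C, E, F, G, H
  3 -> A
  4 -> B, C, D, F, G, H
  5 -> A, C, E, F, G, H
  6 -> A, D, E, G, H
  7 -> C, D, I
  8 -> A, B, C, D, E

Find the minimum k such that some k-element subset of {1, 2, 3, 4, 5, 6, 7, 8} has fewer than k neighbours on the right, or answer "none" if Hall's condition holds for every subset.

A matching saturating every left vertex exists, for instance 1→C, 2→F, 3→A, 4→B, 5→G, 6→H, 7→D, 8→E.
By Hall's marriage theorem, this means |N(S)| ≥ |S| for every subset S, so no violating subset exists.

none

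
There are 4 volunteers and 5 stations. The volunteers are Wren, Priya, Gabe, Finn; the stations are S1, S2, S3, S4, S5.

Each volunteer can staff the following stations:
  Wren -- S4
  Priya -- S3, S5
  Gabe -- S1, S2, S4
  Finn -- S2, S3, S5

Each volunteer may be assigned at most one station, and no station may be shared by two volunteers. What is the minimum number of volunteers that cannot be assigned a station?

One maximum matching: Wren-S4, Priya-S3, Gabe-S1, Finn-S2.
All 4 volunteers are matched, so no larger matching exists.
That matches 4 of the 4, leaving 0 unmatched; no matching can do better.

0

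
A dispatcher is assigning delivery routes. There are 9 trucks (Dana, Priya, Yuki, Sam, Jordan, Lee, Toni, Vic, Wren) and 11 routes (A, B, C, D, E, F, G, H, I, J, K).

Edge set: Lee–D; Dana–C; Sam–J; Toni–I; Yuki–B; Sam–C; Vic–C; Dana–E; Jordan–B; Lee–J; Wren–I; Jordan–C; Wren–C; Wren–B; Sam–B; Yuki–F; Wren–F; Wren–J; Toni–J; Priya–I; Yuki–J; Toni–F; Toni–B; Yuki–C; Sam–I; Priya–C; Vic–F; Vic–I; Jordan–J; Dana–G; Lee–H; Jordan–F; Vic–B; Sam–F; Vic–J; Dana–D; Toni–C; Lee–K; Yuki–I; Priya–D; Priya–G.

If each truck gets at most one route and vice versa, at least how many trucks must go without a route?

For example, pair Dana→E, Priya→G, Yuki→F, Sam→I, Jordan→C, Lee→D, Toni→B, Vic→J.
The set {Yuki, Sam, Jordan, Toni, Vic, Wren} has only 5 neighbours ({B, C, F, I, J}), so by Hall's theorem at most 8 of the 9 trucks can be matched.
That matches 8 of the 9, leaving 1 unmatched; no matching can do better.

1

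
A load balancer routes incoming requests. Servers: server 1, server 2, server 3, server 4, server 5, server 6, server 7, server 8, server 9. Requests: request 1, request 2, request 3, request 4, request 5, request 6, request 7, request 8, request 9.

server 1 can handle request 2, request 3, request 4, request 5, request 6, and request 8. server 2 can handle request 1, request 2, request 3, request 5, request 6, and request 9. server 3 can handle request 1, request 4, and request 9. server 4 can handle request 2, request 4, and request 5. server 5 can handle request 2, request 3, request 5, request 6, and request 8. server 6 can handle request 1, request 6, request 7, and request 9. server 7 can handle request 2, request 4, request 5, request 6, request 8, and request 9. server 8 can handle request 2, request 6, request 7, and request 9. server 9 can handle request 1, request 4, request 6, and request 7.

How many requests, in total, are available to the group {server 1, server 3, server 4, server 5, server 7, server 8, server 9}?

The union of neighbours of {server 1, server 3, server 4, server 5, server 7, server 8, server 9} is {request 1, request 2, request 3, request 4, request 5, request 6, request 7, request 8, request 9}, which has 9 elements.
Since |N(S)| = 9 ≥ |S| = 7, Hall's condition holds for this subset.

9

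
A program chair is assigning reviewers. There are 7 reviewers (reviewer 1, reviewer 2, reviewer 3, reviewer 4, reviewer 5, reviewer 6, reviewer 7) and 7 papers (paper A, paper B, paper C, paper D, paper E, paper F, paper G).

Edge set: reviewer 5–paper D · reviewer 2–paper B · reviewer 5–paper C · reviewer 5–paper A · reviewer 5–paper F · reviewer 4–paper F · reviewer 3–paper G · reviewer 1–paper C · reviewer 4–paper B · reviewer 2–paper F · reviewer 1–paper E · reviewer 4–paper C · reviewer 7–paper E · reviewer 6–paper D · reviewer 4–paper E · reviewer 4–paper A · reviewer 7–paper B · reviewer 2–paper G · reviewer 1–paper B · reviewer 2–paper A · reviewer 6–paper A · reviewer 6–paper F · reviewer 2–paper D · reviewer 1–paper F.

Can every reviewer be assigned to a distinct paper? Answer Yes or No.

Yes

For example, pair reviewer 1-paper B, reviewer 2-paper A, reviewer 3-paper G, reviewer 4-paper C, reviewer 5-paper D, reviewer 6-paper F, reviewer 7-paper E.
All 7 reviewers are covered.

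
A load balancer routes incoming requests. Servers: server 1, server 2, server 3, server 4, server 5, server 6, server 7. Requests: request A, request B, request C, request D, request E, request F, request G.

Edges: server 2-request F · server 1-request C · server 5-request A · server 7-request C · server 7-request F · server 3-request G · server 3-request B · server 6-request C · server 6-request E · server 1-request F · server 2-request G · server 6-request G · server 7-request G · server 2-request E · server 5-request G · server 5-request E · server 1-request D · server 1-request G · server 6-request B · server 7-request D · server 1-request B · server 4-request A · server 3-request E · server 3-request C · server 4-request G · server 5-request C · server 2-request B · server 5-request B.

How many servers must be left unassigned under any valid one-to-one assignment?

For example, pair server 1-request D, server 2-request B, server 3-request E, server 4-request A, server 5-request C, server 6-request G, server 7-request F.
All 7 servers are matched, so no larger matching exists.
That matches 7 of the 7, leaving 0 unmatched; no matching can do better.

0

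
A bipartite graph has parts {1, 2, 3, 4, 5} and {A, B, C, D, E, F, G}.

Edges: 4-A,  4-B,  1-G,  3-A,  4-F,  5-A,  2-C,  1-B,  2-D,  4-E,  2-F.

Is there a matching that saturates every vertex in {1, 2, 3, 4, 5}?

The set {3, 5} has only 1 neighbour ({A}), so by Hall's theorem at most 4 of the 5 left vertices can be matched.
Hence no matching covers every left vertex.

No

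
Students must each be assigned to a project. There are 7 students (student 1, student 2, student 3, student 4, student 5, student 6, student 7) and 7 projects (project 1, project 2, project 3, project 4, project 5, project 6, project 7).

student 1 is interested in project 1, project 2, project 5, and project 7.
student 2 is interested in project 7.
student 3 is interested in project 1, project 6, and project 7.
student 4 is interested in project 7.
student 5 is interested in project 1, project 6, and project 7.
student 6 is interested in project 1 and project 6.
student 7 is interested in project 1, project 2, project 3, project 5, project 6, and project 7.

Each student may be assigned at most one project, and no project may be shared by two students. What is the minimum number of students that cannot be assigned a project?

A valid assignment of size 5: student 1-project 2, student 2-project 7, student 3-project 6, student 5-project 1, student 7-project 3.
The set {student 2, student 3, student 4, student 5, student 6} has only 3 neighbours ({project 1, project 6, project 7}), so by Hall's theorem at most 5 of the 7 students can be matched.
That matches 5 of the 7, leaving 2 unmatched; no matching can do better.

2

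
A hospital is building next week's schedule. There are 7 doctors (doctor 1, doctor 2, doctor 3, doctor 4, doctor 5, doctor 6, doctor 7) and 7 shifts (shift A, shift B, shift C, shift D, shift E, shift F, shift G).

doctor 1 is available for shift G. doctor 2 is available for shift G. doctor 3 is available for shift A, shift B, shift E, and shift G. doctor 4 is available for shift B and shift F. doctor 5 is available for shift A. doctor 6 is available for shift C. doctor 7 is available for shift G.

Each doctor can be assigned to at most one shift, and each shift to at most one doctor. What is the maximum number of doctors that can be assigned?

One maximum matching: doctor 1→shift G, doctor 3→shift E, doctor 4→shift F, doctor 5→shift A, doctor 6→shift C.
The set {doctor 1, doctor 2, doctor 7} has only 1 neighbour ({shift G}), so by Hall's theorem at most 5 of the 7 doctors can be matched.

5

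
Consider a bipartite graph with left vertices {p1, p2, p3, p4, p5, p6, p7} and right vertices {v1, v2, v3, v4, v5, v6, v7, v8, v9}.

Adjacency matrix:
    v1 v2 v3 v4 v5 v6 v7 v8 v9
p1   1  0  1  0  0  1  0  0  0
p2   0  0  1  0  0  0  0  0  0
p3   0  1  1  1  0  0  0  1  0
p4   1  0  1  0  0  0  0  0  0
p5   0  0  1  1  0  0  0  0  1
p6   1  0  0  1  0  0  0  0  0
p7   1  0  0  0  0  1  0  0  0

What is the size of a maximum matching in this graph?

6

For example, pair p1–v6, p2–v3, p3–v2, p4–v1, p5–v9, p6–v4.
The set {p1, p2, p4, p7} has only 3 neighbours ({v1, v3, v6}), so by Hall's theorem at most 6 of the 7 left vertices can be matched.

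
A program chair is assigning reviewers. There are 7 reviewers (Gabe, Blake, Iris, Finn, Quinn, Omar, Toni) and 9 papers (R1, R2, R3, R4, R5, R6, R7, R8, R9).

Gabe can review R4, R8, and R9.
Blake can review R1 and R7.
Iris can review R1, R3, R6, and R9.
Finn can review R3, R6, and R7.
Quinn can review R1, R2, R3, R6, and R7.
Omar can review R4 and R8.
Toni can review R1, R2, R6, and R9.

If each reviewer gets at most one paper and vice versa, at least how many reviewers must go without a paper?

For example, pair Gabe→R4, Blake→R1, Iris→R6, Finn→R7, Quinn→R3, Omar→R8, Toni→R9.
This saturates every reviewer, so 7 is the maximum.
That matches 7 of the 7, leaving 0 unmatched; no matching can do better.

0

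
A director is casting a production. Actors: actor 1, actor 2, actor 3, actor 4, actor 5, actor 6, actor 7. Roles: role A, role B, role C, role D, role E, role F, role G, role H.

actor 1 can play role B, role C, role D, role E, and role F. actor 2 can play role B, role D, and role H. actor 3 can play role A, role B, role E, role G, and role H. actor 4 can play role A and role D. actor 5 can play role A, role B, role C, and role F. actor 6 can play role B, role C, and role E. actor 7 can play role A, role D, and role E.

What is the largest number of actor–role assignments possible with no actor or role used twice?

One maximum matching: actor 1→role C, actor 2→role H, actor 3→role G, actor 4→role A, actor 5→role B, actor 6→role E, actor 7→role D.
This saturates every actor, so 7 is the maximum.

7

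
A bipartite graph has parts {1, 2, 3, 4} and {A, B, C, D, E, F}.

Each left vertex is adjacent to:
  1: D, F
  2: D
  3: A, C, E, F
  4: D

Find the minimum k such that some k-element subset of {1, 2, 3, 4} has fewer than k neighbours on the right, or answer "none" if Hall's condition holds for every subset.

Take S = {2, 4}. Its neighbourhood is {D}, so |N(S)| = 1 < |S| = 2.
No single vertex violates Hall's condition since each has at least one neighbour, so 2 is the minimum.

2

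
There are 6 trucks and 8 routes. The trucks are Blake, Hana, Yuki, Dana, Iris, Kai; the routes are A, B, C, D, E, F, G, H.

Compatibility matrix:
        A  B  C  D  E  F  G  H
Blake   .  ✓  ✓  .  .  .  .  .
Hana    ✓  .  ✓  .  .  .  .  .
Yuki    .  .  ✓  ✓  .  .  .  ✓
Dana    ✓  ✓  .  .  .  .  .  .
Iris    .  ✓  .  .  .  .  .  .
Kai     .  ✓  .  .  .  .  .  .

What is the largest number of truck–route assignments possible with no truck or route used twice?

4

A valid assignment of size 4: Blake→C, Hana→A, Yuki→D, Dana→B.
The set {Blake, Hana, Dana, Iris, Kai} has only 3 neighbours ({A, B, C}), so by Hall's theorem at most 4 of the 6 trucks can be matched.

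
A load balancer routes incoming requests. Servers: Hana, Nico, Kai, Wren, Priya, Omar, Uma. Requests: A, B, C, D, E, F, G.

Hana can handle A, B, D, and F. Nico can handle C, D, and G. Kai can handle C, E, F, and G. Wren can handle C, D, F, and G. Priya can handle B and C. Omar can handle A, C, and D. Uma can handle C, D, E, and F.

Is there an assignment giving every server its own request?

One maximum matching: Hana→A, Nico→G, Kai→C, Wren→F, Priya→B, Omar→D, Uma→E.
Every server is matched, so this is a perfect matching.

Yes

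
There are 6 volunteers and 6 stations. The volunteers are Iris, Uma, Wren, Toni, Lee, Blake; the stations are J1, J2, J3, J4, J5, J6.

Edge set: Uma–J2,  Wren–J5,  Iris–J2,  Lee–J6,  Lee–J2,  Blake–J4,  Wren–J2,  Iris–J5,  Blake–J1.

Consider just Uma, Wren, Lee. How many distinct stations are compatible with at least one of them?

3

The union of neighbours of {Uma, Wren, Lee} is {J2, J5, J6}, which has 3 elements.
Since |N(S)| = 3 ≥ |S| = 3, Hall's condition holds for this subset.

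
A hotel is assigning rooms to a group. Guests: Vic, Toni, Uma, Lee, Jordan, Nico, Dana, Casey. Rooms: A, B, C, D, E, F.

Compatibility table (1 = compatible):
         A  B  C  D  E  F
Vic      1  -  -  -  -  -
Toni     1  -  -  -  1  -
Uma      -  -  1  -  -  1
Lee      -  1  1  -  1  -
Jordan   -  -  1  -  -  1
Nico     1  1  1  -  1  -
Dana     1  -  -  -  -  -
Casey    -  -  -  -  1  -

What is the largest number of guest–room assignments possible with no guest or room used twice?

5

A valid assignment of size 5: Vic-A, Toni-E, Uma-C, Lee-B, Jordan-F.
The set {Vic, Toni, Uma, Lee, Jordan, Nico, Dana, Casey} has only 5 neighbours ({A, B, C, E, F}), so by Hall's theorem at most 5 of the 8 guests can be matched.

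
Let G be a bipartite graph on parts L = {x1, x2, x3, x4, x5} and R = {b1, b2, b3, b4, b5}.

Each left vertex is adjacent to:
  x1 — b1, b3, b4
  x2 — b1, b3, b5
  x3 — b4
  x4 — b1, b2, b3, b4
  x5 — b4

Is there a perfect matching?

No

The set {x3, x5} has only 1 neighbour ({b4}), so by Hall's theorem at most 4 of the 5 left vertices can be matched.
Hence no matching covers every left vertex.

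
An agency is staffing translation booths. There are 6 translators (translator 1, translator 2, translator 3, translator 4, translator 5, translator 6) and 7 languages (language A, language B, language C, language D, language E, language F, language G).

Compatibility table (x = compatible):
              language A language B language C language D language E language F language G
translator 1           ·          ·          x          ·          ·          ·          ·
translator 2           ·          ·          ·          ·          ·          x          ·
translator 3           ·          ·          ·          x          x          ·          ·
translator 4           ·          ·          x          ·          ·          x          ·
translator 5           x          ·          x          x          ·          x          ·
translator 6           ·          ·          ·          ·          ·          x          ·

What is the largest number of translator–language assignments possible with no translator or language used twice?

4

For example, pair translator 1→language C, translator 2→language F, translator 3→language E, translator 5→language D.
The set {translator 1, translator 2, translator 4, translator 6} has only 2 neighbours ({language C, language F}), so by Hall's theorem at most 4 of the 6 translators can be matched.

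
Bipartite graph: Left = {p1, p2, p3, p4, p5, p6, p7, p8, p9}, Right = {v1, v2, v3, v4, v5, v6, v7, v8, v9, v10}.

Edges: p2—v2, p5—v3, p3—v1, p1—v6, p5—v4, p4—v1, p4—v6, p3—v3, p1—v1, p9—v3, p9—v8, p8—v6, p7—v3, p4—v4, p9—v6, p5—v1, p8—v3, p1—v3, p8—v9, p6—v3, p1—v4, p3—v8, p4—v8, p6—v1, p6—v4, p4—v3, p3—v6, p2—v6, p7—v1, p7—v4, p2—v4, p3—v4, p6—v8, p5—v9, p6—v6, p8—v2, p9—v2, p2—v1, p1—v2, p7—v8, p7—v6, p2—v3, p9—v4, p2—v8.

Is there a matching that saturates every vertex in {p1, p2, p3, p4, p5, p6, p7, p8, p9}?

No

The set {p1, p2, p3, p4, p5, p6, p7, p8, p9} has only 7 neighbours ({v1, v2, v3, v4, v6, v8, v9}), so by Hall's theorem at most 7 of the 9 left vertices can be matched.
Hence no matching covers every left vertex.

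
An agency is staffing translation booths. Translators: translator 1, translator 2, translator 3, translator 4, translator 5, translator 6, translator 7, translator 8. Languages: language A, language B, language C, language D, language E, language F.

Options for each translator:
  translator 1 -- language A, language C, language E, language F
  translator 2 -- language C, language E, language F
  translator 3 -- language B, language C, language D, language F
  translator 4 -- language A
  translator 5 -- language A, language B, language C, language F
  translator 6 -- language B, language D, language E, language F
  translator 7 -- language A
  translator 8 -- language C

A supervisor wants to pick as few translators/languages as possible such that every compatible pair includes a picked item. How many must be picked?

6

The 6 edges translator 1–language E, translator 2–language C, translator 3–language D, translator 4–language A, translator 5–language B, translator 6–language F form a matching, so any vertex cover needs at least 6 vertices (one per matched edge).
Conversely {language A, language B, language C, language D, language E, language F} meets every edge and has exactly 6 vertices, so 6 is optimal.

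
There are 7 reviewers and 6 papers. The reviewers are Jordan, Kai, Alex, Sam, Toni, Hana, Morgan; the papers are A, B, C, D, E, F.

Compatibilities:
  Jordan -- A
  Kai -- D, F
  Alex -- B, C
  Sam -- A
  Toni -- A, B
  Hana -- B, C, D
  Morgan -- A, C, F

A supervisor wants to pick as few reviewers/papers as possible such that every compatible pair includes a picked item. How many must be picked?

5

The 5 edges Jordan–A, Kai–F, Alex–C, Toni–B, Hana–D form a matching, so any vertex cover needs at least 5 vertices (one per matched edge).
Conversely {A, B, C, D, F} meets every edge and has exactly 5 vertices, so 5 is optimal.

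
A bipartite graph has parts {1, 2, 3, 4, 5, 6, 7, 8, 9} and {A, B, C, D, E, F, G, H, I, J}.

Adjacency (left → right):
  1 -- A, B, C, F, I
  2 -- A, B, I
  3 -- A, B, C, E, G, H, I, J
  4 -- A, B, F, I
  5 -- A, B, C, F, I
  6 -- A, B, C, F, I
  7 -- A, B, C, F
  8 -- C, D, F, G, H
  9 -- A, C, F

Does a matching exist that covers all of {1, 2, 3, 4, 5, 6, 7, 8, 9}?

No

The set {1, 2, 4, 5, 6, 7, 9} has only 5 neighbours ({A, B, C, F, I}), so by Hall's theorem at most 7 of the 9 left vertices can be matched.
Hence no matching covers every left vertex.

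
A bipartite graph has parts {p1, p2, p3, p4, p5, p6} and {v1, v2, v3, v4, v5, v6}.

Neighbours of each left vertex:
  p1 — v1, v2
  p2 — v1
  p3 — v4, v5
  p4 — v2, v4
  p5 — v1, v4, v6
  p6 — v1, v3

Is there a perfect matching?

A valid assignment of size 6: p1–v2, p2–v1, p3–v5, p4–v4, p5–v6, p6–v3.
All 6 left vertices are covered.

Yes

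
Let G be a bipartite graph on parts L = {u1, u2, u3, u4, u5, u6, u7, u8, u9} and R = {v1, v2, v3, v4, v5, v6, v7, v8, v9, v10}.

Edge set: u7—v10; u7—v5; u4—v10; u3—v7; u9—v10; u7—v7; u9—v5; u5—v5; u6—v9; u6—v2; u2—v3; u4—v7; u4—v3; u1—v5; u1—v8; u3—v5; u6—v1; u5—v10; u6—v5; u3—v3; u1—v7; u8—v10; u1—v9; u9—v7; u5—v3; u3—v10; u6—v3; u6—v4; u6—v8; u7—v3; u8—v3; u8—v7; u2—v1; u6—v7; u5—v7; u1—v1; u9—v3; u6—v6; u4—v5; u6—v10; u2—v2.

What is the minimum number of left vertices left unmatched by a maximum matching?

One maximum matching: u1→v1, u2→v2, u3→v5, u4→v3, u5→v7, u6→v8, u7→v10.
The set {u3, u4, u5, u7, u8, u9} has only 4 neighbours ({v10, v3, v5, v7}), so by Hall's theorem at most 7 of the 9 left vertices can be matched.
That matches 7 of the 9, leaving 2 unmatched; no matching can do better.

2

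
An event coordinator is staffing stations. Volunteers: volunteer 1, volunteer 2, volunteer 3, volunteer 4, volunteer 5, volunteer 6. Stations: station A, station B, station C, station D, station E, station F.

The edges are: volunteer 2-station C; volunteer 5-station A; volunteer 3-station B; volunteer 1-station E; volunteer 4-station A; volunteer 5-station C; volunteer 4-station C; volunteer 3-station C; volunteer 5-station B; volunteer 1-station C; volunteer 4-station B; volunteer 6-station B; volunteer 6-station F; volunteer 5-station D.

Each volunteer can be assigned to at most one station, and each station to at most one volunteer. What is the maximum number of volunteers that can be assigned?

6

A valid assignment of size 6: volunteer 1-station E, volunteer 2-station C, volunteer 3-station B, volunteer 4-station A, volunteer 5-station D, volunteer 6-station F.
This saturates every volunteer, so 6 is the maximum.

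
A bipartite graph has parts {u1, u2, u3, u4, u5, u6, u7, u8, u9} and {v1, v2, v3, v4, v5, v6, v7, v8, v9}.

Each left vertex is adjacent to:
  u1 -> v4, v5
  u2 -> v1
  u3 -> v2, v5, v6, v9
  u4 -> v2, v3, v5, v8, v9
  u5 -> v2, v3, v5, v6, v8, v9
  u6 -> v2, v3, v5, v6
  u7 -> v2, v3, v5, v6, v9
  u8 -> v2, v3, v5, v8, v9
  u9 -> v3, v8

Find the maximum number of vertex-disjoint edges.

One maximum matching: u1–v4, u2–v1, u3–v9, u4–v5, u5–v8, u6–v6, u7–v2, u8–v3.
The set {u3, u4, u5, u6, u7, u8, u9} has only 6 neighbours ({v2, v3, v5, v6, v8, v9}), so by Hall's theorem at most 8 of the 9 left vertices can be matched.

8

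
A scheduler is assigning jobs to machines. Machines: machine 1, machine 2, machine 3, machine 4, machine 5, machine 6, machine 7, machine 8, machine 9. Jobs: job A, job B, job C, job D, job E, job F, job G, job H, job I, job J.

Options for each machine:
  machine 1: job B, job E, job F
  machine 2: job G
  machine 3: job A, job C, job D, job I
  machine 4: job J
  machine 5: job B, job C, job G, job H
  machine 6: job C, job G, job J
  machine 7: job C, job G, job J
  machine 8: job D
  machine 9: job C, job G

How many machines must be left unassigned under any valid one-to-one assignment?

For example, pair machine 1-job F, machine 2-job G, machine 3-job A, machine 4-job J, machine 5-job H, machine 6-job C, machine 8-job D.
The set {machine 2, machine 4, machine 6, machine 7, machine 9} has only 3 neighbours ({job C, job G, job J}), so by Hall's theorem at most 7 of the 9 machines can be matched.
That matches 7 of the 9, leaving 2 unmatched; no matching can do better.

2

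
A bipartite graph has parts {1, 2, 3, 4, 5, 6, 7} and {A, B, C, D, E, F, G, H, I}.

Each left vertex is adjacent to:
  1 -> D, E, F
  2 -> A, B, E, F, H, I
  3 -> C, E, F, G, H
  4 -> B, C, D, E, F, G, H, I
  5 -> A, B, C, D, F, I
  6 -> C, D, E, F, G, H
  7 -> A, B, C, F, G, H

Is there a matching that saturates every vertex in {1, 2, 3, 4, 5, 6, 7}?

Yes

For example, pair 1-D, 2-F, 3-H, 4-B, 5-A, 6-E, 7-G.
Every left vertex is matched, so this matching saturates all of them.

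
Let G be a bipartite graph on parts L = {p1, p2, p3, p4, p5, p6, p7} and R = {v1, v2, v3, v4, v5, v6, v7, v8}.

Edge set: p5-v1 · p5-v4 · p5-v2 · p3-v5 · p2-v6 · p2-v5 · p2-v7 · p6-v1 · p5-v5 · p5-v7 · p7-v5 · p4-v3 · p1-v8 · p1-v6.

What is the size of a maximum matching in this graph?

6

A valid assignment of size 6: p1–v8, p2–v6, p3–v5, p4–v3, p5–v2, p6–v1.
The set {p3, p7} has only 1 neighbour ({v5}), so by Hall's theorem at most 6 of the 7 left vertices can be matched.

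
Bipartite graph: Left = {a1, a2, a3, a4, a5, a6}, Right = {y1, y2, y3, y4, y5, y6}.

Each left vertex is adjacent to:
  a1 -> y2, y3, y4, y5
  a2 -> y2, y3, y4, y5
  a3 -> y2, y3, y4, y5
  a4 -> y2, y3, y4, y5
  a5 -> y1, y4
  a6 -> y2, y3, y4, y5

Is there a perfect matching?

No

The set {a1, a2, a3, a4, a6} has only 4 neighbours ({y2, y3, y4, y5}), so by Hall's theorem at most 5 of the 6 left vertices can be matched.
Hence no matching covers every left vertex.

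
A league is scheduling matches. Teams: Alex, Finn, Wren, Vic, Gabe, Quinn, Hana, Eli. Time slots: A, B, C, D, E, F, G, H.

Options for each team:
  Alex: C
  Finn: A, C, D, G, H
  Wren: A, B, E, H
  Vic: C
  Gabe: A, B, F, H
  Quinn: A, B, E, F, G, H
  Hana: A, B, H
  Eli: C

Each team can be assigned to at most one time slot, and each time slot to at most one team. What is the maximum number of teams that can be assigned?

A valid assignment of size 6: Alex-C, Finn-A, Wren-E, Gabe-F, Quinn-G, Hana-B.
The set {Alex, Vic, Eli} has only 1 neighbour ({C}), so by Hall's theorem at most 6 of the 8 teams can be matched.

6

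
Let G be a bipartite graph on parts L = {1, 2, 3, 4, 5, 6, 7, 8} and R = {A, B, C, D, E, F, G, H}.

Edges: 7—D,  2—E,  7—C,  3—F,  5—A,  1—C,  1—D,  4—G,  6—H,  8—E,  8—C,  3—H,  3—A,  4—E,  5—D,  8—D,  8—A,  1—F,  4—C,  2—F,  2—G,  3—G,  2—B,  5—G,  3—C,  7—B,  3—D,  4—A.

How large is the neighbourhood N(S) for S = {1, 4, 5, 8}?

The union of neighbours of {1, 4, 5, 8} is {A, C, D, E, F, G}, which has 6 elements.
Since |N(S)| = 6 ≥ |S| = 4, Hall's condition holds for this subset.

6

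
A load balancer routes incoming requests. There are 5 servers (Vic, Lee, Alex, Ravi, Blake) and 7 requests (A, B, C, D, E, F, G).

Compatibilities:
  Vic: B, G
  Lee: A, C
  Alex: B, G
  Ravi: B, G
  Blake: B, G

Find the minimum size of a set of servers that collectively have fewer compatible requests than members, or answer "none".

Take S = {Vic, Alex, Ravi}. Its neighbourhood is {B, G}, so |N(S)| = 2 < |S| = 3.
Every subset of size less than 3 has at least as many neighbours as members, so 3 is the minimum.

3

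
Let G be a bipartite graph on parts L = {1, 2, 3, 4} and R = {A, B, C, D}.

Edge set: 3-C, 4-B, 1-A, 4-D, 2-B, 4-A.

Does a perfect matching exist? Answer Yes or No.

One maximum matching: 1-A, 2-B, 3-C, 4-D.
All 4 left vertices are covered.

Yes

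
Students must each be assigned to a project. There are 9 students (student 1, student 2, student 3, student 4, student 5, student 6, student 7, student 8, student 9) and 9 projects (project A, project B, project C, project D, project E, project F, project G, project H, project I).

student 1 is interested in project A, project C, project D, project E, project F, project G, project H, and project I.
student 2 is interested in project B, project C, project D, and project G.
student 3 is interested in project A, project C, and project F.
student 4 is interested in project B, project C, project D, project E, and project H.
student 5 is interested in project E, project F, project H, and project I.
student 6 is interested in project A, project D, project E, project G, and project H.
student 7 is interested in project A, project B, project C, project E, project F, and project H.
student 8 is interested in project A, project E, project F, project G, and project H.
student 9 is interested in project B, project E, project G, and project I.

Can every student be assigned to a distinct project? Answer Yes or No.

For example, pair student 1–project C, student 2–project D, student 3–project A, student 4–project H, student 5–project E, student 6–project G, student 7–project B, student 8–project F, student 9–project I.
Every student is matched, so this is a perfect matching.

Yes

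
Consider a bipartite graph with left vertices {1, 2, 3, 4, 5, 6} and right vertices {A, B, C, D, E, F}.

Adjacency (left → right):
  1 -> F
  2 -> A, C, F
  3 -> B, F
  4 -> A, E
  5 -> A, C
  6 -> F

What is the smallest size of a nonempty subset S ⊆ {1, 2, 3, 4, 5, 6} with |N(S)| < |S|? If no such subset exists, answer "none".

Take S = {1, 6}. Its neighbourhood is {F}, so |N(S)| = 1 < |S| = 2.
No single vertex violates Hall's condition since each has at least one neighbour, so 2 is the minimum.

2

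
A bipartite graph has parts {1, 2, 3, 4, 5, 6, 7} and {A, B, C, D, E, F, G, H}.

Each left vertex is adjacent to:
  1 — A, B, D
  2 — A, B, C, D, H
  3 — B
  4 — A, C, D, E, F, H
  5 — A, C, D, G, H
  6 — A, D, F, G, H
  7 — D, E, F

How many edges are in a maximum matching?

For example, pair 1–D, 2–C, 3–B, 4–A, 5–G, 6–H, 7–E.
All 7 left vertices are matched, so no larger matching exists.

7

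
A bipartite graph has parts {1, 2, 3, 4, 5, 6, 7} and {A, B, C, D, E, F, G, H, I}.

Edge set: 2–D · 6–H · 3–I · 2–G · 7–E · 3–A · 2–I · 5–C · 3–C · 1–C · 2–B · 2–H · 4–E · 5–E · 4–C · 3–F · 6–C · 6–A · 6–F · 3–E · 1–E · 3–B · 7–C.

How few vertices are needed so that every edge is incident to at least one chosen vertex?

{2, 3, 6, C, E} is a vertex cover of size 5: every edge has an endpoint in this set.
No smaller cover exists because 1–C, 2–G, 3–A, 4–E, 6–F is a matching of size 5, and a cover must include an endpoint of each of these disjoint edges (König's theorem).

5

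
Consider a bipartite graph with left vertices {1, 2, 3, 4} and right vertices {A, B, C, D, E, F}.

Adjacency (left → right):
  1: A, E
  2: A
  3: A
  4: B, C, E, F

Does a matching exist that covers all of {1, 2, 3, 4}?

No

The set {2, 3} has only 1 neighbour ({A}), so by Hall's theorem at most 3 of the 4 left vertices can be matched.
Hence no matching covers every left vertex.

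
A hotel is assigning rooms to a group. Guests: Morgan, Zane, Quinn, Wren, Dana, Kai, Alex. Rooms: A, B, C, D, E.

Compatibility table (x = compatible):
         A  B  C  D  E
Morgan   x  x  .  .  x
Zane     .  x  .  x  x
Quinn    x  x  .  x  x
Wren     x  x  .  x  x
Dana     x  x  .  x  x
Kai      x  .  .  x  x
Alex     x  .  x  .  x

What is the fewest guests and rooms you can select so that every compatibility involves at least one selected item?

5

A maximum matching has 5 edges (e.g. Morgan–A, Zane–D, Quinn–E, Wren–B, Alex–C).
By König's theorem the minimum vertex cover has the same size. One such cover is {Alex, A, B, D, E}.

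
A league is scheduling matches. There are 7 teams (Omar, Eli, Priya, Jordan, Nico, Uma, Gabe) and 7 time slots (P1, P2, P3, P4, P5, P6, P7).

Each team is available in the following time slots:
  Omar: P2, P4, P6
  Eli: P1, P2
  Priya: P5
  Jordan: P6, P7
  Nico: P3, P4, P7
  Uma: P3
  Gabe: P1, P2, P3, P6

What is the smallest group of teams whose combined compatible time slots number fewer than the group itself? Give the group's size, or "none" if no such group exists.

none

A matching saturating every team exists, for instance Omar→P4, Eli→P2, Priya→P5, Jordan→P6, Nico→P7, Uma→P3, Gabe→P1.
By Hall's marriage theorem, this means |N(S)| ≥ |S| for every subset S, so no violating subset exists.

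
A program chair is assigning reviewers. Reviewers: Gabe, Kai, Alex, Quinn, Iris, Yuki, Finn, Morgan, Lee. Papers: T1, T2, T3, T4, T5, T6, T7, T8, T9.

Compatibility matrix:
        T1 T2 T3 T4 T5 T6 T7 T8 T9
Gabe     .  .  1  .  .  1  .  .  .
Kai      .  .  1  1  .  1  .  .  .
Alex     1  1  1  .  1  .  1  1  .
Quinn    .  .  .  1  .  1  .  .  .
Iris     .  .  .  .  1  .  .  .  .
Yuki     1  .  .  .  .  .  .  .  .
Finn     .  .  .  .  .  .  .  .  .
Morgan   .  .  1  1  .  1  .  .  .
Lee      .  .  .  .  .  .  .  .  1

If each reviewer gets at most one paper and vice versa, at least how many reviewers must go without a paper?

2

For example, pair Gabe-T3, Kai-T4, Alex-T7, Quinn-T6, Iris-T5, Yuki-T1, Lee-T9.
The set {Gabe, Kai, Quinn, Finn, Morgan} has only 3 neighbours ({T3, T4, T6}), so by Hall's theorem at most 7 of the 9 reviewers can be matched.
That matches 7 of the 9, leaving 2 unmatched; no matching can do better.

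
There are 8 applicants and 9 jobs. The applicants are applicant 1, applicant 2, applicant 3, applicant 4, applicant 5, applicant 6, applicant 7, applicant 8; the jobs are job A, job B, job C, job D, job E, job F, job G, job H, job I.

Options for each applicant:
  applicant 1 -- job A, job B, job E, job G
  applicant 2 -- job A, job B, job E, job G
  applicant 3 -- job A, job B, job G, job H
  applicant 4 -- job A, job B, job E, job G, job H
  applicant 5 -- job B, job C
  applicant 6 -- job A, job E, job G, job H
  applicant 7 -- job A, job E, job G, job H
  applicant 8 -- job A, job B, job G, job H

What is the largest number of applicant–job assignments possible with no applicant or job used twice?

6

For example, pair applicant 1–job B, applicant 2–job E, applicant 3–job G, applicant 4–job H, applicant 5–job C, applicant 6–job A.
The set {applicant 1, applicant 2, applicant 3, applicant 4, applicant 6, applicant 7, applicant 8} has only 5 neighbours ({job A, job B, job E, job G, job H}), so by Hall's theorem at most 6 of the 8 applicants can be matched.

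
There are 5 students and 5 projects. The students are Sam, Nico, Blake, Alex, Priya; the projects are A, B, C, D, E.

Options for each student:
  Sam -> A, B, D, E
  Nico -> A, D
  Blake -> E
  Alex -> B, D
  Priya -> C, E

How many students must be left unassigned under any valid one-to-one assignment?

0

For example, pair Sam→D, Nico→A, Blake→E, Alex→B, Priya→C.
All 5 students are matched, so no larger matching exists.
That matches 5 of the 5, leaving 0 unmatched; no matching can do better.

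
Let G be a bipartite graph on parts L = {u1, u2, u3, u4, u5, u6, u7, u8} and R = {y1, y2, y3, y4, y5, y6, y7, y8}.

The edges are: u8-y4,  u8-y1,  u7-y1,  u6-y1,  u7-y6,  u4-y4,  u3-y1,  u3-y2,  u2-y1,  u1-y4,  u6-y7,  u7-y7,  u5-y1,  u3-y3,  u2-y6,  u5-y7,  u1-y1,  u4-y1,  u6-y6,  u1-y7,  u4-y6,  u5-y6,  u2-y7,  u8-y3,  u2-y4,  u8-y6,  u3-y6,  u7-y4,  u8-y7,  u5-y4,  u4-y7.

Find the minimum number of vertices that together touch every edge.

The 6 edges u1–y4, u2–y6, u3–y2, u4–y1, u5–y7, u8–y3 form a matching, so any vertex cover needs at least 6 vertices (one per matched edge).
Conversely {u3, u8, y1, y4, y6, y7} meets every edge and has exactly 6 vertices, so 6 is optimal.

6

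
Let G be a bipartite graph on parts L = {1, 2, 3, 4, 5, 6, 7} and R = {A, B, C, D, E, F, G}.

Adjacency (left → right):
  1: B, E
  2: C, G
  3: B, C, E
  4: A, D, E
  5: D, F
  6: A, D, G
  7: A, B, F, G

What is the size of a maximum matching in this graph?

For example, pair 1→E, 2→G, 3→C, 4→A, 5→F, 6→D, 7→B.
All 7 left vertices are matched, so no larger matching exists.

7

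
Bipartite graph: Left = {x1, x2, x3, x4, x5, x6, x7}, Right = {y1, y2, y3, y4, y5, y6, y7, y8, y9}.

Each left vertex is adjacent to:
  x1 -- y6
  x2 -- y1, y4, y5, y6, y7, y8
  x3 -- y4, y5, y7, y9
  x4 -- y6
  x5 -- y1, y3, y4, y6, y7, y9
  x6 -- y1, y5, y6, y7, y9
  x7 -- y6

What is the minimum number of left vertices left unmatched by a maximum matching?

2

A valid assignment of size 5: x1-y6, x2-y1, x3-y4, x5-y3, x6-y7.
The set {x1, x4, x7} has only 1 neighbour ({y6}), so by Hall's theorem at most 5 of the 7 left vertices can be matched.
That matches 5 of the 7, leaving 2 unmatched; no matching can do better.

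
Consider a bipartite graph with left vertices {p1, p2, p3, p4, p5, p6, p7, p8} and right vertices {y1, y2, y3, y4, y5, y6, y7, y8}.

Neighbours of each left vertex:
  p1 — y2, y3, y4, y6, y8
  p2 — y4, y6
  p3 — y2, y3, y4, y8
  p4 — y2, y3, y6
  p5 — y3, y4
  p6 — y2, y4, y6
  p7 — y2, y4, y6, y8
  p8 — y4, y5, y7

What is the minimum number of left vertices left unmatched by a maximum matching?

2

For example, pair p1–y6, p2–y4, p3–y8, p4–y2, p5–y3, p8–y7.
The set {p1, p2, p3, p4, p5, p6, p7} has only 5 neighbours ({y2, y3, y4, y6, y8}), so by Hall's theorem at most 6 of the 8 left vertices can be matched.
That matches 6 of the 8, leaving 2 unmatched; no matching can do better.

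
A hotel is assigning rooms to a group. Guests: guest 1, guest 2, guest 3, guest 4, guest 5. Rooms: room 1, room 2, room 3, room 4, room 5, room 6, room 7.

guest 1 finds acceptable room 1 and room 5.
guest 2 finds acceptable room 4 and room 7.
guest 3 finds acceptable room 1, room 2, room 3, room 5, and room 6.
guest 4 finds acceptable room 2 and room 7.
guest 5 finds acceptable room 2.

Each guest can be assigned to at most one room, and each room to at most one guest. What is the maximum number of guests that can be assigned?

One maximum matching: guest 1–room 1, guest 2–room 4, guest 3–room 5, guest 4–room 7, guest 5–room 2.
This saturates every guest, so 5 is the maximum.

5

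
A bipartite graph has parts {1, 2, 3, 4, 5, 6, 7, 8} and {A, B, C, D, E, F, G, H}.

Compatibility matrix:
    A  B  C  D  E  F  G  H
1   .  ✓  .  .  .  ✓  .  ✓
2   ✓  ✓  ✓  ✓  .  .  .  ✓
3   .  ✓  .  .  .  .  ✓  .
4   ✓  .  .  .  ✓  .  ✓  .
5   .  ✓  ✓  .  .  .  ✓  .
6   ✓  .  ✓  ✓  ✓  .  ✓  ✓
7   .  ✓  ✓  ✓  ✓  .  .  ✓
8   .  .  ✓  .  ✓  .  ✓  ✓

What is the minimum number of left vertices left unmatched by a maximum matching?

For example, pair 1→F, 2→A, 3→B, 4→G, 5→C, 6→D, 7→H, 8→E.
All 8 left vertices are matched, so no larger matching exists.
That matches 8 of the 8, leaving 0 unmatched; no matching can do better.

0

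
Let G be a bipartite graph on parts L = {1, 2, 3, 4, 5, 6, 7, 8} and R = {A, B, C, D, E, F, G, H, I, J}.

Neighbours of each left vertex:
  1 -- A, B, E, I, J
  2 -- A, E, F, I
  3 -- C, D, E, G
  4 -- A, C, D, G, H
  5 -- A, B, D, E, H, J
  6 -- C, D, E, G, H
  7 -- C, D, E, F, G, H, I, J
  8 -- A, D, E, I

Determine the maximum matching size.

8

For example, pair 1→J, 2→E, 3→C, 4→A, 5→B, 6→G, 7→H, 8→I.
This saturates every left vertex, so 8 is the maximum.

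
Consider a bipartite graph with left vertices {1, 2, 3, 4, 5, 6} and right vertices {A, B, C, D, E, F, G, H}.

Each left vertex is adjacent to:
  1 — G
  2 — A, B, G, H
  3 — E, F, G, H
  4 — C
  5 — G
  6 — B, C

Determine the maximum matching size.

5

For example, pair 1-G, 2-H, 3-E, 4-C, 6-B.
The set {1, 5} has only 1 neighbour ({G}), so by Hall's theorem at most 5 of the 6 left vertices can be matched.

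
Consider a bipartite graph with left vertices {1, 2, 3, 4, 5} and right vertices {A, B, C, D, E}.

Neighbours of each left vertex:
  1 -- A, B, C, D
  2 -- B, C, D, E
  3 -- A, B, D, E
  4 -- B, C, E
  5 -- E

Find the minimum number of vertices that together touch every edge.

{1, 2, 3, 4, 5} is a vertex cover of size 5: every edge has an endpoint in this set.
No smaller cover exists because 1–A, 2–D, 3–B, 4–C, 5–E is a matching of size 5, and a cover must include an endpoint of each of these disjoint edges (König's theorem).

5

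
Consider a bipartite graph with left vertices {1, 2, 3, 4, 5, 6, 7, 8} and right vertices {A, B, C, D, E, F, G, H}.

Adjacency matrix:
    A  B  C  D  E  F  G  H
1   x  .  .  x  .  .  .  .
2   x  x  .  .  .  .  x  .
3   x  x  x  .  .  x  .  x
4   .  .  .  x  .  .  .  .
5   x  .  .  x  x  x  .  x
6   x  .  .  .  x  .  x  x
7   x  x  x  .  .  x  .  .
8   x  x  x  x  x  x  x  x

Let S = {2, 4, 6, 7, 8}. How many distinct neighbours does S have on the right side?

8

The union of neighbours of {2, 4, 6, 7, 8} is {A, B, C, D, E, F, G, H}, which has 8 elements.
Since |N(S)| = 8 ≥ |S| = 5, Hall's condition holds for this subset.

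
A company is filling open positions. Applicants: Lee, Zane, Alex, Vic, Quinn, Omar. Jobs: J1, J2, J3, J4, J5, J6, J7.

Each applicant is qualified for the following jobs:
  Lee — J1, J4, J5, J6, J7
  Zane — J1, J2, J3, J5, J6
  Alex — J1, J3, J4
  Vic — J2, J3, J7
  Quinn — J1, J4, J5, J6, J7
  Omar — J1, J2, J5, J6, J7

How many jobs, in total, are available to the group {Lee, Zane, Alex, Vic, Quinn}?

7

The union of neighbours of {Lee, Zane, Alex, Vic, Quinn} is {J1, J2, J3, J4, J5, J6, J7}, which has 7 elements.
Since |N(S)| = 7 ≥ |S| = 5, Hall's condition holds for this subset.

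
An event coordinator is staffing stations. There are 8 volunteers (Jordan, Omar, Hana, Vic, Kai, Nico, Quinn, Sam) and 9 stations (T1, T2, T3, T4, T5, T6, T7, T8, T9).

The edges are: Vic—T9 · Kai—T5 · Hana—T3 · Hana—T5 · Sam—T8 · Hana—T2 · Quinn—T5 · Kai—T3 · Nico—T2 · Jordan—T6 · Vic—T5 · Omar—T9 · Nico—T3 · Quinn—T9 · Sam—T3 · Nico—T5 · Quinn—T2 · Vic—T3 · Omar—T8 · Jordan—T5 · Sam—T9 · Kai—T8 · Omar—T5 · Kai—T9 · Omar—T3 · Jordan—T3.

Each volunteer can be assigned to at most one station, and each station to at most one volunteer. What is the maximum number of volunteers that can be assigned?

A valid assignment of size 6: Jordan-T6, Omar-T3, Hana-T2, Vic-T9, Kai-T8, Nico-T5.
The set {Omar, Hana, Vic, Kai, Nico, Quinn, Sam} has only 5 neighbours ({T2, T3, T5, T8, T9}), so by Hall's theorem at most 6 of the 8 volunteers can be matched.

6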